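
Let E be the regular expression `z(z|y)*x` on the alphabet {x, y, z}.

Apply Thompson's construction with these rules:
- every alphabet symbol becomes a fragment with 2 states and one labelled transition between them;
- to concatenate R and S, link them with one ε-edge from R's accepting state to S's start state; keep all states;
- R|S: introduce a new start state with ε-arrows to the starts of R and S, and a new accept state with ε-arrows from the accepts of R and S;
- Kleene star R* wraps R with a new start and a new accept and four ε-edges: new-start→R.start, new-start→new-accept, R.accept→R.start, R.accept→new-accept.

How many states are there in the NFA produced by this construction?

12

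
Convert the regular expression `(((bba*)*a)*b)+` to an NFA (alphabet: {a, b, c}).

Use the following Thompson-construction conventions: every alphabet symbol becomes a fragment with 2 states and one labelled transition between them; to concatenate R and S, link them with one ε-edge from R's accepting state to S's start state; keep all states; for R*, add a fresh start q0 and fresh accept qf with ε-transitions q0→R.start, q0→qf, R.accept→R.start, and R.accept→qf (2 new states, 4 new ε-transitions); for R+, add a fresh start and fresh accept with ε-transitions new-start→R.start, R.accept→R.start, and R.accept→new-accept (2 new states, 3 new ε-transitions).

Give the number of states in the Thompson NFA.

Per subexpression:
Each of the 5 symbol leaves contributes a 2-state fragment.
  a* : 4 states
  bba* : 8 states
  (bba*)* : 10 states
  (bba*)*a : 12 states
  ((bba*)*a)* : 14 states
  ((bba*)*a)*b : 16 states
  (((bba*)*a)*b)+ : 18 states

18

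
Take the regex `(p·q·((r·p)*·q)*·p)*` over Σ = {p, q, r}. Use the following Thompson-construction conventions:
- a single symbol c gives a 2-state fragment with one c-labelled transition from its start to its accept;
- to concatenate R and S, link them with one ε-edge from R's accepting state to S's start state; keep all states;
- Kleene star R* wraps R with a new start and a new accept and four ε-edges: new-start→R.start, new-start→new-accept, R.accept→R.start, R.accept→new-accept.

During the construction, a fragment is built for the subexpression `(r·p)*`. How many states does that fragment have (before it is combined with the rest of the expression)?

Fragment for `(r·p)*`:
Each of the 2 symbol leaves contributes a 2-state fragment.
  r·p = 4 states
  (r·p)* = 6 states

6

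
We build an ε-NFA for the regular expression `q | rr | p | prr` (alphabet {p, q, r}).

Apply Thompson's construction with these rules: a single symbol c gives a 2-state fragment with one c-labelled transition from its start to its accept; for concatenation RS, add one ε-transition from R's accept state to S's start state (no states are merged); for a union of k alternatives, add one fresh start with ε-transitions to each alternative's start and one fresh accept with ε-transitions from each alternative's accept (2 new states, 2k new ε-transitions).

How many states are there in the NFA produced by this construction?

16

By structural recursion:
Each of the 7 symbol leaves contributes a 2-state fragment.
  rr = 4 states
  prr = 6 states
  q | rr | p | prr = 16 states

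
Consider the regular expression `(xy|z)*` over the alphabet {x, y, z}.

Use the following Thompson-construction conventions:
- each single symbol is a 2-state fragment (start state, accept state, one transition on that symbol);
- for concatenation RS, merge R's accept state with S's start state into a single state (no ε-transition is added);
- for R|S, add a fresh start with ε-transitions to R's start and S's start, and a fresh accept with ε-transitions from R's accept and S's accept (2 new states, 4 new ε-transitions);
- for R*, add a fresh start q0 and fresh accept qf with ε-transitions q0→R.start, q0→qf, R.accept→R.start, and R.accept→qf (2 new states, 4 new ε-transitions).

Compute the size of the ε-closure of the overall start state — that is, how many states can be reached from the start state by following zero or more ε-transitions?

5

Work bottom-up. For each fragment F, track |ε-closure(F.start)| and whether F's accept lies in that closure (i.e. whether F accepts ε). A single-symbol fragment has closure size 1 and does not accept ε.
  xy : same as the first factor's closure: |closure| = 1
  xy|z : new start ε-reaches every alternative's start; none of them accept ε, so the new accept is not reached: |closure| = 1 + 1 + 1 = 3
  (xy|z)* : |closure| = 1 (new start) + 3 (body) + 1 (new accept) = 5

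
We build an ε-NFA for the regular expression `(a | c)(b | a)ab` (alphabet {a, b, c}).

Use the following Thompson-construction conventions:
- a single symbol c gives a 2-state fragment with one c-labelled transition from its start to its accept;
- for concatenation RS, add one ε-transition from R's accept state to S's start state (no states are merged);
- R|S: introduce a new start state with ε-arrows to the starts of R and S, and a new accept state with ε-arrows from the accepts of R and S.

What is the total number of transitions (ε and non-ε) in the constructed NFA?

17

Recursing over subexpressions:
Each of the 6 symbol leaves contributes 1 transition (1 symbol, 0 ε).
  a | c → 6 transitions (2 symbol, 4 ε)
  b | a → 6 transitions (2 symbol, 4 ε)
  (a | c)(b | a)ab → 17 transitions (6 symbol, 11 ε)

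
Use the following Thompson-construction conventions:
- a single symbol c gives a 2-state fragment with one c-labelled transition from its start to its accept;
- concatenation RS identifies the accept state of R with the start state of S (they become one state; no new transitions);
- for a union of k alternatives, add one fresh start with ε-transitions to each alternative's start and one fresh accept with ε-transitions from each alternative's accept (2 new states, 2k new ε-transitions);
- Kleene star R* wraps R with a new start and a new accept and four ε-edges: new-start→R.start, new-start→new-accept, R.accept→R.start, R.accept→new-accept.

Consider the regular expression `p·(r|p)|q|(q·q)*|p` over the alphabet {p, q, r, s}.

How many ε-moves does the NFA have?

16

Recursing over subexpressions:
Each of the 7 symbol leaves contributes 0 ε-transitions.
  r|p : 4 ε-transitions
  p·(r|p) : 4 ε-transitions
  q·q : 0 ε-transitions
  (q·q)* : 4 ε-transitions
  p·(r|p)|q|(q·q)*|p : 16 ε-transitions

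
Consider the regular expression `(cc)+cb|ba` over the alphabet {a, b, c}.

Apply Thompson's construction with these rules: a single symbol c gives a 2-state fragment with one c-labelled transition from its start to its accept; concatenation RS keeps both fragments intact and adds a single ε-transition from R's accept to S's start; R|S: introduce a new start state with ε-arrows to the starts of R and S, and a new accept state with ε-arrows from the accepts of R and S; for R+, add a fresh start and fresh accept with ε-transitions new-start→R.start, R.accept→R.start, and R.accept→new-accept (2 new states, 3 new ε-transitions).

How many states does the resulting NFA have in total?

16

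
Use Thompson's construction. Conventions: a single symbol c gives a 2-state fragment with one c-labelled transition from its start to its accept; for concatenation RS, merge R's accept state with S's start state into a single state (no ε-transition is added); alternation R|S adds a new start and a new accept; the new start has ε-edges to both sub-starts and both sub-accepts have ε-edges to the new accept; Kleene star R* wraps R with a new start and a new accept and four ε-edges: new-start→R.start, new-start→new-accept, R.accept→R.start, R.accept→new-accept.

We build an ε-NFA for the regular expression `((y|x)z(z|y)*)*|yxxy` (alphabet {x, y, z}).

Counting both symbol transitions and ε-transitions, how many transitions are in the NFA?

29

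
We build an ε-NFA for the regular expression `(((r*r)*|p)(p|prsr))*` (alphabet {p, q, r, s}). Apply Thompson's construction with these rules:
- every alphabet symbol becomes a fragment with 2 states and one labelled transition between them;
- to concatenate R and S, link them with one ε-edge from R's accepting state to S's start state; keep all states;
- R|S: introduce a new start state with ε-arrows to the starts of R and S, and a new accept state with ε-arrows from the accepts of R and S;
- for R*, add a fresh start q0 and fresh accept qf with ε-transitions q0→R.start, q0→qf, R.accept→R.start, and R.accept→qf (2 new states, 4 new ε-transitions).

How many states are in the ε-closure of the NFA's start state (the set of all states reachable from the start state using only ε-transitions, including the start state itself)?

Compute the ε-closure size of each fragment's start state recursively; a symbol fragment's start has no outgoing ε-edge, so its closure is just itself (size 1).
  r* — |ε-closure| = 1 (new start) + 1 (body) + 1 (new accept) = 3
  r*r — the left operand accepts ε, so the closure extends into the next operand (via the concat ε-link); |ε-closure| = 3 + 1 = 4
  (r*r)* — |ε-closure| = 1 (new start) + 4 (body) + 1 (new accept) = 6
  (r*r)*|p — new start ε-reaches every alternative's start; at least one alternative accepts ε, so the union's new accept is reached too: |ε-closure| = 1 + 6 + 1 + 1 = 9
  prsr — same as the first factor's closure: |ε-closure| = 1
  p|prsr — |ε-closure| = 1 + 1 + 1 = 3 (the new accept is not ε-reachable since no branch accepts ε)
  ((r*r)*|p)(p|prsr) — |ε-closure| = 9 + 3 = 12 (closure spills across the concat boundary because the left factor accepts ε)
  (((r*r)*|p)(p|prsr))* — the star's fresh start ε-reaches both the body's start and the fresh accept: |ε-closure| = 2 + 12 = 14

14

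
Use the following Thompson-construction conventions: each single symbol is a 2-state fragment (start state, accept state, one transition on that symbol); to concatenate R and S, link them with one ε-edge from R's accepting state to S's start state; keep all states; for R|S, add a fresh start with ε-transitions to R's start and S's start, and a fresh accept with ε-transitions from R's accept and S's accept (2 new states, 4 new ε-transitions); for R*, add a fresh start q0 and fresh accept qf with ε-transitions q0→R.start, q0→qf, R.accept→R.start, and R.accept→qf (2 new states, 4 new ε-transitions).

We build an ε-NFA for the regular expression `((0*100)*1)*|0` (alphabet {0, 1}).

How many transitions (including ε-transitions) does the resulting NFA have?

Bottom-up over the parse tree:
Each of the 6 symbol leaves contributes 1 transition (1 symbol, 0 ε).
  0* → 5 transitions (1 symbol, 4 ε)
  0*100 → 11 transitions (4 symbol, 7 ε)
  (0*100)* → 15 transitions (4 symbol, 11 ε)
  (0*100)*1 → 17 transitions (5 symbol, 12 ε)
  ((0*100)*1)* → 21 transitions (5 symbol, 16 ε)
  ((0*100)*1)*|0 → 26 transitions (6 symbol, 20 ε)

26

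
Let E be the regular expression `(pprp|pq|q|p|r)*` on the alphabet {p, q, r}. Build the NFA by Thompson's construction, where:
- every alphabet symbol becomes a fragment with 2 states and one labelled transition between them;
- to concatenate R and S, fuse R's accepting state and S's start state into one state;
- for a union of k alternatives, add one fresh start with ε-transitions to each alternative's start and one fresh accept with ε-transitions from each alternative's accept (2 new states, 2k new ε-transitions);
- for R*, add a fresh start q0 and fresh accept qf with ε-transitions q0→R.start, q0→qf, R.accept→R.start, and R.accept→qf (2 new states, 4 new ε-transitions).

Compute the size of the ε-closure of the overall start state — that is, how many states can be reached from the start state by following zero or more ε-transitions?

Work bottom-up. For each fragment F, track |ε-closure(F.start)| and whether F's accept lies in that closure (i.e. whether F accepts ε). A single-symbol fragment has closure size 1 and does not accept ε.
  pprp : same as the first factor's closure: |ε-closure| = 1
  pq : |ε-closure| equals the left operand's closure size = 1 (its accept is not ε-reachable, so the closure stops there)
  pprp|pq|q|p|r : |ε-closure| = 1 + 1 + 1 + 1 + 1 + 1 = 6 (the new accept is not ε-reachable since no branch accepts ε)
  (pprp|pq|q|p|r)* : the star's fresh start ε-reaches both the body's start and the fresh accept: |ε-closure| = 2 + 6 = 8

8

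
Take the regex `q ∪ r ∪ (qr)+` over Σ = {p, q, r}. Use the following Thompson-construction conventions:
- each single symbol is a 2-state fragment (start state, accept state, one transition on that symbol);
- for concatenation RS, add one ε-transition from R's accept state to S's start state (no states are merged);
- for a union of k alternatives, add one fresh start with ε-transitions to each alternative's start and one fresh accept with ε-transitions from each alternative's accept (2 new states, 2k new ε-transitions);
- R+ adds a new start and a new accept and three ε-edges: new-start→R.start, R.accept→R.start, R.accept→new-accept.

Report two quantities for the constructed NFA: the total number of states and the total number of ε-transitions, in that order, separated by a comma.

Per subexpression:
Each of the 4 symbol leaves contributes 2 states and 0 ε-transitions.
  qr → 4 states, 1 ε-transition
  (qr)+ → 6 states, 4 ε-transitions
  q ∪ r ∪ (qr)+ → 12 states, 10 ε-transitions

12, 10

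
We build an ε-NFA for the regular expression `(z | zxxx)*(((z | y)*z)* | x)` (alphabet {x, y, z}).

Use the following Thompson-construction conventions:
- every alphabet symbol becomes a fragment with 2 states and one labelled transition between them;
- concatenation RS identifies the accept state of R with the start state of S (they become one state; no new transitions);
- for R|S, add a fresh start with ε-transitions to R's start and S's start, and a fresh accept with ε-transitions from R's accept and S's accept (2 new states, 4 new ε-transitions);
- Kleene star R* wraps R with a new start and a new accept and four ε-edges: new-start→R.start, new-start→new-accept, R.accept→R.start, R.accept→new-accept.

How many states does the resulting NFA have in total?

25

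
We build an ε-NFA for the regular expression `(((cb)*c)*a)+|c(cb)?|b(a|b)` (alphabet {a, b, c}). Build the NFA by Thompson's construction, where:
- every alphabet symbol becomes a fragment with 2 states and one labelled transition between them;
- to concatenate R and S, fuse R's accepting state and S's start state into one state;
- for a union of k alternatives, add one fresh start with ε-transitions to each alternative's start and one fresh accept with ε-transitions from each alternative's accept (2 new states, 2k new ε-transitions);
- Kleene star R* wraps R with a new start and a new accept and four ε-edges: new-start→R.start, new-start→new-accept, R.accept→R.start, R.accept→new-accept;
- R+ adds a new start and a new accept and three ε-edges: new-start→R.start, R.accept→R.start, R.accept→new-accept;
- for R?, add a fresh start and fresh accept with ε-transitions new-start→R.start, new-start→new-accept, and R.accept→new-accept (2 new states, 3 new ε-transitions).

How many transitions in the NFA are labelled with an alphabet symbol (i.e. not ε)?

Per subexpression:
Each of the 10 symbol leaves contributes exactly 1 symbol transition.
  cb → 2 symbol transitions
  (cb)* → 2 symbol transitions
  (cb)*c → 3 symbol transitions
  ((cb)*c)* → 3 symbol transitions
  ((cb)*c)*a → 4 symbol transitions
  (((cb)*c)*a)+ → 4 symbol transitions
  cb → 2 symbol transitions
  (cb)? → 2 symbol transitions
  c(cb)? → 3 symbol transitions
  a|b → 2 symbol transitions
  b(a|b) → 3 symbol transitions
  (((cb)*c)*a)+|c(cb)?|b(a|b) → 10 symbol transitions

10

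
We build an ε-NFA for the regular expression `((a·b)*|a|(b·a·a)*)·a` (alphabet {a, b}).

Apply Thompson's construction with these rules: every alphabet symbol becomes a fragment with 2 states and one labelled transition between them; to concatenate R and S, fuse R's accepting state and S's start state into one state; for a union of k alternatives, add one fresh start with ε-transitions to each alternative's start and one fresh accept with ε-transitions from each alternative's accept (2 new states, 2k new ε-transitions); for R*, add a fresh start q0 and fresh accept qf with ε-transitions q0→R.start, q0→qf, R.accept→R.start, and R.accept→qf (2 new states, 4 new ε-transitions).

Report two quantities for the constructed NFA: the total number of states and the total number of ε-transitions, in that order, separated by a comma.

16, 14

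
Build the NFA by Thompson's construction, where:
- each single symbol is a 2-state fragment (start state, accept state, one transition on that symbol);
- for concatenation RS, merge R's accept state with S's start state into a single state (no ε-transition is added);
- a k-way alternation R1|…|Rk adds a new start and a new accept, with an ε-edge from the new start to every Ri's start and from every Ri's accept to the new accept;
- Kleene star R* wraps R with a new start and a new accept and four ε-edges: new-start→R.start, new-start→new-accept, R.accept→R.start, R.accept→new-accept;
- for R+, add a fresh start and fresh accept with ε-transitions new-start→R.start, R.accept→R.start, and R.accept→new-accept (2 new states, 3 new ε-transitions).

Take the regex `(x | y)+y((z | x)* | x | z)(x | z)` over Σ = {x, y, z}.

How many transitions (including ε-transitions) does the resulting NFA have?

34

Building bottom-up:
Each of the 9 symbol leaves contributes 1 transition (1 symbol, 0 ε).
  x | y — 6 transitions (2 symbol, 4 ε)
  (x | y)+ — 9 transitions (2 symbol, 7 ε)
  z | x — 6 transitions (2 symbol, 4 ε)
  (z | x)* — 10 transitions (2 symbol, 8 ε)
  (z | x)* | x | z — 18 transitions (4 symbol, 14 ε)
  x | z — 6 transitions (2 symbol, 4 ε)
  (x | y)+y((z | x)* | x | z)(x | z) — 34 transitions (9 symbol, 25 ε)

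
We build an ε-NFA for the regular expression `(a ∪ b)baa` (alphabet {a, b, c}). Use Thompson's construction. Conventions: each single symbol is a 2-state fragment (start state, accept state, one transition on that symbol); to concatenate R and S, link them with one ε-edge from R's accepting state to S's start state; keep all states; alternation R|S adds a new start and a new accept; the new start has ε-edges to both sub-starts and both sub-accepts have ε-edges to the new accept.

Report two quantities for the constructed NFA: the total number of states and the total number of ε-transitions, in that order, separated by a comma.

Building bottom-up:
Each of the 5 symbol leaves contributes 2 states and 0 ε-transitions.
  a ∪ b = 6 states, 4 ε-transitions
  (a ∪ b)baa = 12 states, 7 ε-transitions

12, 7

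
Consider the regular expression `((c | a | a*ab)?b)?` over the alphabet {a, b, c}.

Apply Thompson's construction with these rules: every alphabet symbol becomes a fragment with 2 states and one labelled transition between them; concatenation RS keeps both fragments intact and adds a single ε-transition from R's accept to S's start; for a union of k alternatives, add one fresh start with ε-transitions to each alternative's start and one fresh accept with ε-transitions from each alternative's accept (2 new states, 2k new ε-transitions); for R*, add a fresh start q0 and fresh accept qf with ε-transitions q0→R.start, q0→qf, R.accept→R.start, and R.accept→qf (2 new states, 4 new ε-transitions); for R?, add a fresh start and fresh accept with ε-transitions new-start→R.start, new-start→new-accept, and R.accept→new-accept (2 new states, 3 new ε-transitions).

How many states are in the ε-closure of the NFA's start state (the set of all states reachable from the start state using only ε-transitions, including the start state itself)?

Work bottom-up. For each fragment F, track |ε-closure(F.start)| and whether F's accept lies in that closure (i.e. whether F accepts ε). A single-symbol fragment has closure size 1 and does not accept ε.
  a* → |closure| = 1 (new start) + 1 (body) + 1 (new accept) = 3
  a*ab → |closure| = 3 + 1 = 4 (closure spills across the concat boundary because the left factor accepts ε)
  c | a | a*ab → |closure| = 1 + 1 + 1 + 4 = 7 (the new accept is not ε-reachable since no branch accepts ε)
  (c | a | a*ab)? → new start has ε-edges to the inner start and to the new accept, so |closure| = 2 + 7 = 9
  (c | a | a*ab)?b → |closure| = 9 + 1 = 10 (closure spills across the concat boundary because the left factor accepts ε)
  ((c | a | a*ab)?b)? → new start has ε-edges to the inner start and to the new accept, so |closure| = 2 + 10 = 12

12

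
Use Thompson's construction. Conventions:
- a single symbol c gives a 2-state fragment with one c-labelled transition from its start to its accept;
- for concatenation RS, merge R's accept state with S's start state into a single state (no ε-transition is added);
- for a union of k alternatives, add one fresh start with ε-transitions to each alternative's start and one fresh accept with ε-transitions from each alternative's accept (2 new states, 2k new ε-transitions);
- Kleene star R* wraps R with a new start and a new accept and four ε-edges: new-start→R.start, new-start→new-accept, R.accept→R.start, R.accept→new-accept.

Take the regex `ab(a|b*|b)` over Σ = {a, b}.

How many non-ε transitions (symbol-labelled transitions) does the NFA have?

Bottom-up over the parse tree:
Each of the 5 symbol leaves contributes exactly 1 symbol transition.
  b* — 1 symbol transition
  a|b*|b — 3 symbol transitions
  ab(a|b*|b) — 5 symbol transitions

5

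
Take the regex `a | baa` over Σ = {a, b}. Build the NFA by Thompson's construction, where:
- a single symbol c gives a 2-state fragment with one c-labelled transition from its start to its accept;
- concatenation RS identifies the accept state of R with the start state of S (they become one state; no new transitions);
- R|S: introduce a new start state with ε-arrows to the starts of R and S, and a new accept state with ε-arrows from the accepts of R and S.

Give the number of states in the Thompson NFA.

8

By structural recursion:
Each of the 4 symbol leaves contributes a 2-state fragment.
  baa : 4 states
  a | baa : 8 states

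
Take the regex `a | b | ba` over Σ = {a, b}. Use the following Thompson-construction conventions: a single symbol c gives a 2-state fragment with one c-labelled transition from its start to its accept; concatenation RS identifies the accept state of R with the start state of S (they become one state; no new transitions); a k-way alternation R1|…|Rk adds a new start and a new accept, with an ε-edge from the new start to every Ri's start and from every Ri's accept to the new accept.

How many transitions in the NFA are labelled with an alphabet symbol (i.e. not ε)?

4

Per subexpression:
Each of the 4 symbol leaves contributes exactly 1 symbol transition.
  ba = 2 symbol transitions
  a | b | ba = 4 symbol transitions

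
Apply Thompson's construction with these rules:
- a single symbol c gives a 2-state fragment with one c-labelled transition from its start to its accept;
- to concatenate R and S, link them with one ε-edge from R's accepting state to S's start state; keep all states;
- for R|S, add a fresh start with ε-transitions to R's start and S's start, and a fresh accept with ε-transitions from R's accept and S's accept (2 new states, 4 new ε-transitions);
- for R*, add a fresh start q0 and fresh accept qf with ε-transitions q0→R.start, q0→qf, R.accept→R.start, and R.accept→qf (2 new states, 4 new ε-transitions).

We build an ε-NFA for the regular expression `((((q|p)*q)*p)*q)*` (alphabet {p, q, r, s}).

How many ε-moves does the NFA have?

23

Per subexpression:
Each of the 5 symbol leaves contributes 0 ε-transitions.
  q|p : 4 ε-transitions
  (q|p)* : 8 ε-transitions
  (q|p)*q : 9 ε-transitions
  ((q|p)*q)* : 13 ε-transitions
  ((q|p)*q)*p : 14 ε-transitions
  (((q|p)*q)*p)* : 18 ε-transitions
  (((q|p)*q)*p)*q : 19 ε-transitions
  ((((q|p)*q)*p)*q)* : 23 ε-transitions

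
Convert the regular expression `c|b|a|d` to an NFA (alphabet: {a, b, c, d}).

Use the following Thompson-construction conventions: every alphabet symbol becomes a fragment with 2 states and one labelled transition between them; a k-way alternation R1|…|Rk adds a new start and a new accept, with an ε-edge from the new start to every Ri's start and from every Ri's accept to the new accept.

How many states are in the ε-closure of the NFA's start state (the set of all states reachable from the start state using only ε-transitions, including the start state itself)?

5

Work bottom-up. For each fragment F, track |ε-closure(F.start)| and whether F's accept lies in that closure (i.e. whether F accepts ε). A single-symbol fragment has closure size 1 and does not accept ε.
  c|b|a|d — |ε-closure| = 1 + 1 + 1 + 1 + 1 = 5 (the new accept is not ε-reachable since no branch accepts ε)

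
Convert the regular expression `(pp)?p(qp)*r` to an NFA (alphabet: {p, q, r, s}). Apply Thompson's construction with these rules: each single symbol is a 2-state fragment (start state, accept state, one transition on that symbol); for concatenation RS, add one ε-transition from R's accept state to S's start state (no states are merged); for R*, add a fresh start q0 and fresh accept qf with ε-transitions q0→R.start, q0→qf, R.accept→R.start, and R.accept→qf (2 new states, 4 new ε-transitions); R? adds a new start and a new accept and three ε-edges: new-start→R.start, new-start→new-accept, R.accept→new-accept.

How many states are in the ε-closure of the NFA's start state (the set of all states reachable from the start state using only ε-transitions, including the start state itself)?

Work bottom-up. For each fragment F, track |ε-closure(F.start)| and whether F's accept lies in that closure (i.e. whether F accepts ε). A single-symbol fragment has closure size 1 and does not accept ε.
  pp → same as the first factor's closure: C = 1
  (pp)? → C = 1 (new start) + 1 (body) + 1 (new accept, via ε) = 3
  qp → same as the first factor's closure: C = 1
  (qp)* → new start has ε-edges to the inner start and to the new accept, so C = 2 + 1 = 3
  (pp)?p(qp)*r → C = 3 + 1 = 4 (closure spills across the concat boundary because the left factor accepts ε)

4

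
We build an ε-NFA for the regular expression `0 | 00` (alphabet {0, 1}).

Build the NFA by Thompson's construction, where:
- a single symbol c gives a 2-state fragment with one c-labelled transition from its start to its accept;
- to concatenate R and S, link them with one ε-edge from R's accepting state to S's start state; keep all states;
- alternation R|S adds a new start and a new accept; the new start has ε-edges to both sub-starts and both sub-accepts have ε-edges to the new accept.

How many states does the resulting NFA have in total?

8

Bottom-up over the parse tree:
Each of the 3 symbol leaves contributes a 2-state fragment.
  00 : 4 states
  0 | 00 : 8 states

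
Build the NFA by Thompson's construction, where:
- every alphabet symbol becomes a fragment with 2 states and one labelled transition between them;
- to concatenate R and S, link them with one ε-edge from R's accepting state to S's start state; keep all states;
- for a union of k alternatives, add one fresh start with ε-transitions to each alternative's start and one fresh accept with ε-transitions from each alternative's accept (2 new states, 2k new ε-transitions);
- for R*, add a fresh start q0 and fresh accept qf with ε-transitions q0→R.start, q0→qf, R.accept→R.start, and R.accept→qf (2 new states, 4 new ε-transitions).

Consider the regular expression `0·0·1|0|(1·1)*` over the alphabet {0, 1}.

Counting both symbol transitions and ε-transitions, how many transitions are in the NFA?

By structural recursion:
Each of the 6 symbol leaves contributes 1 transition (1 symbol, 0 ε).
  0·0·1 = 5 transitions (3 symbol, 2 ε)
  1·1 = 3 transitions (2 symbol, 1 ε)
  (1·1)* = 7 transitions (2 symbol, 5 ε)
  0·0·1|0|(1·1)* = 19 transitions (6 symbol, 13 ε)

19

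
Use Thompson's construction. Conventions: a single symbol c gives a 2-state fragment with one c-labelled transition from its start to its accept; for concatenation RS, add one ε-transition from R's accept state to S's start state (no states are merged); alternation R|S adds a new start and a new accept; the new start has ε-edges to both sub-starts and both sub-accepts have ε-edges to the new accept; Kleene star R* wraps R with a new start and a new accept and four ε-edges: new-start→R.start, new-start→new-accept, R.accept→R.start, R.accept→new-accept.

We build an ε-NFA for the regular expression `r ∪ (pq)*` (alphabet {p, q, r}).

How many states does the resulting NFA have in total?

Per subexpression:
Each of the 3 symbol leaves contributes a 2-state fragment.
  pq → 4 states
  (pq)* → 6 states
  r ∪ (pq)* → 10 states

10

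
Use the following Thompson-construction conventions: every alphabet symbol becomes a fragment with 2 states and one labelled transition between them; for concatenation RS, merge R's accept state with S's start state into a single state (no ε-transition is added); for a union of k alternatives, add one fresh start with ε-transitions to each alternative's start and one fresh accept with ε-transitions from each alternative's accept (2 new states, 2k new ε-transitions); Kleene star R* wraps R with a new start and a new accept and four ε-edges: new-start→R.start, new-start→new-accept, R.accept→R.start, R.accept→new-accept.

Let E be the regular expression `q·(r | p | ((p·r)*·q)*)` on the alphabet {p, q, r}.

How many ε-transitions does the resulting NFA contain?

Per subexpression:
Each of the 6 symbol leaves contributes 0 ε-transitions.
  p·r : 0 ε-transitions
  (p·r)* : 4 ε-transitions
  (p·r)*·q : 4 ε-transitions
  ((p·r)*·q)* : 8 ε-transitions
  r | p | ((p·r)*·q)* : 14 ε-transitions
  q·(r | p | ((p·r)*·q)*) : 14 ε-transitions

14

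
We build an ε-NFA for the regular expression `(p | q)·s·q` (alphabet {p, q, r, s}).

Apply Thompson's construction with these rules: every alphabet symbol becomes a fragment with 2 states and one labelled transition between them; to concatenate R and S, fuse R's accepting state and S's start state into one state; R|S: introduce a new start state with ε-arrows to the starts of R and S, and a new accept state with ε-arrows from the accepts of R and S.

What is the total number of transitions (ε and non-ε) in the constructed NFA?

Recursing over subexpressions:
Each of the 4 symbol leaves contributes 1 transition (1 symbol, 0 ε).
  p | q → 6 transitions (2 symbol, 4 ε)
  (p | q)·s·q → 8 transitions (4 symbol, 4 ε)

8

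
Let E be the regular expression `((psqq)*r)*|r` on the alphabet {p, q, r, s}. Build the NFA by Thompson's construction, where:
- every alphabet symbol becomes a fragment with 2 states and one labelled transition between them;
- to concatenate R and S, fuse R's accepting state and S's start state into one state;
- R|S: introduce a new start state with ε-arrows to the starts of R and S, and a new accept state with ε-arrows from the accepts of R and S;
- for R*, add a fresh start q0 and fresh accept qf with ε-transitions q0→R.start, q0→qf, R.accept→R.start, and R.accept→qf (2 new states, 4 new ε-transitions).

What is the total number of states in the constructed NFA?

Bottom-up over the parse tree:
Each of the 6 symbol leaves contributes a 2-state fragment.
  psqq → 5 states
  (psqq)* → 7 states
  (psqq)*r → 8 states
  ((psqq)*r)* → 10 states
  ((psqq)*r)*|r → 14 states

14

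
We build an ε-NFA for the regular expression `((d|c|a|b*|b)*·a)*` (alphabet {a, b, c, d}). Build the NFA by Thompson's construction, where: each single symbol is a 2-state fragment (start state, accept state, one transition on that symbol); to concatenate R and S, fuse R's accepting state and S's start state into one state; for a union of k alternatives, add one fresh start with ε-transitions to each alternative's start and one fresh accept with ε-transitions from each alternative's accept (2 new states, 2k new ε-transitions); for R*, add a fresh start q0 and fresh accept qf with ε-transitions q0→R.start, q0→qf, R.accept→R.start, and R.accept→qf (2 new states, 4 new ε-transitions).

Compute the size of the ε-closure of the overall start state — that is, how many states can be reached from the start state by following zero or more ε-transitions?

Work bottom-up. For each fragment F, track |ε-closure(F.start)| and whether F's accept lies in that closure (i.e. whether F accepts ε). A single-symbol fragment has closure size 1 and does not accept ε.
  b* — the star's fresh start ε-reaches both the body's start and the fresh accept: |closure| = 2 + 1 = 3
  d|c|a|b*|b — new start ε-reaches every alternative's start; at least one alternative accepts ε, so the union's new accept is reached too: |closure| = 1 + 1 + 1 + 1 + 3 + 1 + 1 = 9
  (d|c|a|b*|b)* — the star's fresh start ε-reaches both the body's start and the fresh accept: |closure| = 2 + 9 = 11
  (d|c|a|b*|b)*·a — the left operand accepts ε, so the closure extends into the next operand (the shared merged state is already counted); |closure| = 11 + (1−1) = 11
  ((d|c|a|b*|b)*·a)* — |closure| = 1 (new start) + 11 (body) + 1 (new accept) = 13

13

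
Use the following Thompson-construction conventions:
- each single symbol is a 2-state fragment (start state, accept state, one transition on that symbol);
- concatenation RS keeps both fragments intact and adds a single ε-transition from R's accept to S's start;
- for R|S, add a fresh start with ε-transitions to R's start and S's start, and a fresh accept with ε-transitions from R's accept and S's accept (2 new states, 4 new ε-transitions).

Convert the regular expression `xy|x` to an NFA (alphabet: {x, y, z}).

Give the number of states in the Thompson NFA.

Building bottom-up:
Each of the 3 symbol leaves contributes a 2-state fragment.
  xy → 4 states
  xy|x → 8 states

8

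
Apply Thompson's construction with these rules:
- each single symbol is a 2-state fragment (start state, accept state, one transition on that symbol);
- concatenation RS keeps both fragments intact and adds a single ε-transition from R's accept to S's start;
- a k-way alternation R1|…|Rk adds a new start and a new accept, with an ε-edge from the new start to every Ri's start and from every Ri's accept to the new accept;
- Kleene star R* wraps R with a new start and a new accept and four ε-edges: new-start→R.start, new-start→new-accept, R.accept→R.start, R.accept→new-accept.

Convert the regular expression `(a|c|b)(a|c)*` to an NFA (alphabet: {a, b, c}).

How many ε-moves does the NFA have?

15

Per subexpression:
Each of the 5 symbol leaves contributes 0 ε-transitions.
  a|c|b — 6 ε-transitions
  a|c — 4 ε-transitions
  (a|c)* — 8 ε-transitions
  (a|c|b)(a|c)* — 15 ε-transitions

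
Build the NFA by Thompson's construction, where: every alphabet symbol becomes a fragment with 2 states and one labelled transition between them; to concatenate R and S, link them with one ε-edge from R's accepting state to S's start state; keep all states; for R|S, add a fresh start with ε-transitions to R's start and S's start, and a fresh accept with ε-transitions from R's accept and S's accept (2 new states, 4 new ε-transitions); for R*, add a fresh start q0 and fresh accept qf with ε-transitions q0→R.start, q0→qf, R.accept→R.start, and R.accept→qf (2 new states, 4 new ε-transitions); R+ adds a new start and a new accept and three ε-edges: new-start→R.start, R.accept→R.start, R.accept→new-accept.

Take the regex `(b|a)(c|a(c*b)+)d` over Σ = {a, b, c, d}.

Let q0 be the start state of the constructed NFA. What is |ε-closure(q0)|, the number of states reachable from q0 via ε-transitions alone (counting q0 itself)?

Compute the ε-closure size of each fragment's start state recursively; a symbol fragment's start has no outgoing ε-edge, so its closure is just itself (size 1).
  b|a → new start ε-reaches every alternative's start; none of them accept ε, so the new accept is not reached: C = 1 + 1 + 1 = 3
  c* → C = 1 (new start) + 1 (body) + 1 (new accept) = 3
  c*b → C = 3 + 1 = 4 (closure spills across the concat boundary because the left factor accepts ε)
  (c*b)+ → C = 1 + 4 = 5 (the body doesn't accept ε, so the new accept is not reached)
  a(c*b)+ → same as the first factor's closure: C = 1
  c|a(c*b)+ → C = 1 + 1 + 1 = 3 (the new accept is not ε-reachable since no branch accepts ε)
  (b|a)(c|a(c*b)+)d → same as the first factor's closure: C = 3

3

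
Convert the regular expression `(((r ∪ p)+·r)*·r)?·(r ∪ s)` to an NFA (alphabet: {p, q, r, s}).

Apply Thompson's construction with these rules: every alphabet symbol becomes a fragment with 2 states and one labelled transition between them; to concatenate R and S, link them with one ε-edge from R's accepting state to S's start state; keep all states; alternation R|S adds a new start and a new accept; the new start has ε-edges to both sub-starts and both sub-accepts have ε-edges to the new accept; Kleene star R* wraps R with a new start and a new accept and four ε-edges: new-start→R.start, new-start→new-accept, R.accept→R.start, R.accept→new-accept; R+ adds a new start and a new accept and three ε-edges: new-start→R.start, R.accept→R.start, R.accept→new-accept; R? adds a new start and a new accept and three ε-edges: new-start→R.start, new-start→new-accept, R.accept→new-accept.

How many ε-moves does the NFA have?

Bottom-up over the parse tree:
Each of the 6 symbol leaves contributes 0 ε-transitions.
  r ∪ p — 4 ε-transitions
  (r ∪ p)+ — 7 ε-transitions
  (r ∪ p)+·r — 8 ε-transitions
  ((r ∪ p)+·r)* — 12 ε-transitions
  ((r ∪ p)+·r)*·r — 13 ε-transitions
  (((r ∪ p)+·r)*·r)? — 16 ε-transitions
  r ∪ s — 4 ε-transitions
  (((r ∪ p)+·r)*·r)?·(r ∪ s) — 21 ε-transitions

21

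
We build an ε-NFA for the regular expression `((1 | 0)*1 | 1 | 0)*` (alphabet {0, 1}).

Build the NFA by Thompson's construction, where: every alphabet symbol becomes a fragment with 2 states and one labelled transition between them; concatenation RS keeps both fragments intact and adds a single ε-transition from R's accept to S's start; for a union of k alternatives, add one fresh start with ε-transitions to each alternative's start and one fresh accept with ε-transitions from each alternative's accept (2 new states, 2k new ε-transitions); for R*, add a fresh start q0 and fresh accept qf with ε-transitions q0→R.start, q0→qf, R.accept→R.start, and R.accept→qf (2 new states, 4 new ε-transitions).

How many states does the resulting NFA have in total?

Bottom-up over the parse tree:
Each of the 5 symbol leaves contributes a 2-state fragment.
  1 | 0 → 6 states
  (1 | 0)* → 8 states
  (1 | 0)*1 → 10 states
  (1 | 0)*1 | 1 | 0 → 16 states
  ((1 | 0)*1 | 1 | 0)* → 18 states

18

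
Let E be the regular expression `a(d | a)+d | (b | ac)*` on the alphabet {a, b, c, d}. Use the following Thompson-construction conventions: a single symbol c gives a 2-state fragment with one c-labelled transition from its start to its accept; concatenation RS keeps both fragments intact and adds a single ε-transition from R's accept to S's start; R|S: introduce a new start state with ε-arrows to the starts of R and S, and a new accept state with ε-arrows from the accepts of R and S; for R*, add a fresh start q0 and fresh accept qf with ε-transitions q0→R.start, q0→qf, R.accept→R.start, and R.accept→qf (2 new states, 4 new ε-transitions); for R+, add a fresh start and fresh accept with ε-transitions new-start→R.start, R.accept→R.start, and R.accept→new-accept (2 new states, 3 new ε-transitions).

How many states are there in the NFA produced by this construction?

24

Recursing over subexpressions:
Each of the 7 symbol leaves contributes a 2-state fragment.
  d | a = 6 states
  (d | a)+ = 8 states
  a(d | a)+d = 12 states
  ac = 4 states
  b | ac = 8 states
  (b | ac)* = 10 states
  a(d | a)+d | (b | ac)* = 24 states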